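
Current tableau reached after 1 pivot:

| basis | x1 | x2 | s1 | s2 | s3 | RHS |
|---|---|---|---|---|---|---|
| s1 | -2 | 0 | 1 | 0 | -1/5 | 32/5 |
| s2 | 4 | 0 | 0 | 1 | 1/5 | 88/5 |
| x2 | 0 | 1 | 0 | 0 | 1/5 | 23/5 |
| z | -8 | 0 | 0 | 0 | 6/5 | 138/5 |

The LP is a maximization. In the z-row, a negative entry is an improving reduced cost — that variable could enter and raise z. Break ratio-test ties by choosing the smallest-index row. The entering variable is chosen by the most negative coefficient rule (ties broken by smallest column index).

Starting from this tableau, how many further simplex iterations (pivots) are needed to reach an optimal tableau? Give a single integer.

1

pivot: x1 in, s2 out → z = 314/5
No improving column remains; optimal.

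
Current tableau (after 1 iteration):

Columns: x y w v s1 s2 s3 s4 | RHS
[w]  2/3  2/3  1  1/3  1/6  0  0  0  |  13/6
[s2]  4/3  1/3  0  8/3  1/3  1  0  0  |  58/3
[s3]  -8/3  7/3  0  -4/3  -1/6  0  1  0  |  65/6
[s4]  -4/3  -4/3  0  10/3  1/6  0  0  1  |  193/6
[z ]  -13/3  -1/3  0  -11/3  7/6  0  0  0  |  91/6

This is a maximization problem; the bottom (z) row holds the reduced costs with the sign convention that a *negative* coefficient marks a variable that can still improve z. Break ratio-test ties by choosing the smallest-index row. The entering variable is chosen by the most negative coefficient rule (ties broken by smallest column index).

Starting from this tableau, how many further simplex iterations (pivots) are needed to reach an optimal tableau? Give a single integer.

pivot: x in, w out → z = 117/4
pivot: v in, x out → z = 39
No improving column remains; optimal.

2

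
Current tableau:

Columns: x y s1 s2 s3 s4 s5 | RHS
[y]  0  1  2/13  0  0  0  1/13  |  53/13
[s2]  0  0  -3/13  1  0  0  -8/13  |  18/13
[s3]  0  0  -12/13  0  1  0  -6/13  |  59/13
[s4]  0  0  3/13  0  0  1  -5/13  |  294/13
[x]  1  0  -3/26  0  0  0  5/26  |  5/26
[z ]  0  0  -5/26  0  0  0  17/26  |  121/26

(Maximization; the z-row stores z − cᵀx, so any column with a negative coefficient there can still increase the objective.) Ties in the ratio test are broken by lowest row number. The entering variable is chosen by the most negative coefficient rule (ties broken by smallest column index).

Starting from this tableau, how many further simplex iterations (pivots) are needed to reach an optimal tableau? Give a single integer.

1

pivot: s1 in, y out → z = 39/4
No improving column remains; optimal.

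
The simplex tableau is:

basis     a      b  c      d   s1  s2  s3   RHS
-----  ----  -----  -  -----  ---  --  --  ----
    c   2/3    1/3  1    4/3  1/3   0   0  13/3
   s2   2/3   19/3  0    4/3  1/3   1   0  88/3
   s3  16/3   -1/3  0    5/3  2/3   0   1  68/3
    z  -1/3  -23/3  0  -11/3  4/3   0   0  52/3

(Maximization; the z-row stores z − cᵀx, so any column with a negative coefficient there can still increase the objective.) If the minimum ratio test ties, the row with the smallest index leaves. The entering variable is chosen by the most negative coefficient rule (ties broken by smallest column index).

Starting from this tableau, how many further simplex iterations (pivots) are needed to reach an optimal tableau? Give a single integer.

2

pivot: b in, s2 out → z = 1004/19
pivot: d in, c out → z = 459/8
No improving column remains; optimal.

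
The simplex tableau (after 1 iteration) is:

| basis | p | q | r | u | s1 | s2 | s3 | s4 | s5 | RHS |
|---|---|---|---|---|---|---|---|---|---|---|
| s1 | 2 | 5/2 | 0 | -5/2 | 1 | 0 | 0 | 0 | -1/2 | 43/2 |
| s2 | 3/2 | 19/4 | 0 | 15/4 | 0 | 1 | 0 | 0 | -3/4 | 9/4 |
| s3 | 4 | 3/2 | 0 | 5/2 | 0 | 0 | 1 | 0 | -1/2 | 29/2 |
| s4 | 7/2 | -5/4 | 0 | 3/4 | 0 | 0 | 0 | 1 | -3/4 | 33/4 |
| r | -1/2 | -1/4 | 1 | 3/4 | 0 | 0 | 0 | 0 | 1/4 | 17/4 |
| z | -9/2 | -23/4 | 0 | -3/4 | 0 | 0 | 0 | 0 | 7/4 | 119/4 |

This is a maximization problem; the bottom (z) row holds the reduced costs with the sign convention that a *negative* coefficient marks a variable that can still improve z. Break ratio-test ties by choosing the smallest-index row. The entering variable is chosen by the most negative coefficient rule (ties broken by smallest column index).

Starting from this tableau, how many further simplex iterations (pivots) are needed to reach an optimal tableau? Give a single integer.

pivot: q in, s2 out → z = 617/19
pivot: p in, q out → z = 73/2
pivot: s5 in, s4 out → z = 38
No improving column remains; optimal.

3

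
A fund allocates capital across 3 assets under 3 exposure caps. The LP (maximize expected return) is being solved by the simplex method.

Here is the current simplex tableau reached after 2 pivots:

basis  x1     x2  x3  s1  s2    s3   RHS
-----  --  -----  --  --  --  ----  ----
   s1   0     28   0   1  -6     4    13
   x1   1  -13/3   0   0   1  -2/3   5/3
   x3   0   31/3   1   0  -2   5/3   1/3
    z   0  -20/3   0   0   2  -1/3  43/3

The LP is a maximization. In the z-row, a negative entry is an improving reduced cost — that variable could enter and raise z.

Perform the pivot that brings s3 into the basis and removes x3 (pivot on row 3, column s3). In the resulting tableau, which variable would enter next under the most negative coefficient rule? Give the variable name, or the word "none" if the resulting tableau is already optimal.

x2

Pivot element 5/3. New z-row = old z-row − (-1/3)·(row 3/(5/3)).
Updated z-row coefficients: x1: 0, x2: -23/5, x3: 1/5, s1: 0, s2: 8/5, s3: 0.
The most negative is -23/5 in column x2, so x2 would enter next.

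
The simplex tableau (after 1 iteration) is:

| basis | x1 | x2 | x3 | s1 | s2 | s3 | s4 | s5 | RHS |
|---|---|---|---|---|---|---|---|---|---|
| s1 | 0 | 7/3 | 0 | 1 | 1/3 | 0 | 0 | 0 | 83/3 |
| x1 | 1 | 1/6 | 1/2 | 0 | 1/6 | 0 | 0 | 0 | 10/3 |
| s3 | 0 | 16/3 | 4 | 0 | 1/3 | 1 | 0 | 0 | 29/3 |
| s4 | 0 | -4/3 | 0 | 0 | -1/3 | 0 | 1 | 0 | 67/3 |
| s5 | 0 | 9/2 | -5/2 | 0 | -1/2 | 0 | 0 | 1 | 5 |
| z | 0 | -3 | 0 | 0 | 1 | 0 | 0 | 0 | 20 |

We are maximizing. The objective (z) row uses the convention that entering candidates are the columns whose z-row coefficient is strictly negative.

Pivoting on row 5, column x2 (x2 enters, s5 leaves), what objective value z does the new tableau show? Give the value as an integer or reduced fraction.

Minimum ratio for x2: 5/(9/2) = 10/9.
z changes by −(z-row coeff of x2)·ratio = −(-3)·(10/9) = 10/3.
New z = 20 + (10/3) = 70/3.

70/3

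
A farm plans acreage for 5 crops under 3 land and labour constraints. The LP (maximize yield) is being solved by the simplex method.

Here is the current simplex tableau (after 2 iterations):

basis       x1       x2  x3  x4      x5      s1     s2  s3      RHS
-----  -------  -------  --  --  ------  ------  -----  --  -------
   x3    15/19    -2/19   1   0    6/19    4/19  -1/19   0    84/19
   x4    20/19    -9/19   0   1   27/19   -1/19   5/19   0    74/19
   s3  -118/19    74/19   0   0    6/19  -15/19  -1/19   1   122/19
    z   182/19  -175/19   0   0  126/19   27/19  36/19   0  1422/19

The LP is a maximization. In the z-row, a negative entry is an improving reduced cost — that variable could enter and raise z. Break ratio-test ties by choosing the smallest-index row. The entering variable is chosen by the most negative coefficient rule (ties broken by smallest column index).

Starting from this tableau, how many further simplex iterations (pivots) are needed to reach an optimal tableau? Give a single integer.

2

pivot: x2 in, s3 out → z = 3331/37
pivot: x1 in, x3 out → z = 2939/23
No improving column remains; optimal.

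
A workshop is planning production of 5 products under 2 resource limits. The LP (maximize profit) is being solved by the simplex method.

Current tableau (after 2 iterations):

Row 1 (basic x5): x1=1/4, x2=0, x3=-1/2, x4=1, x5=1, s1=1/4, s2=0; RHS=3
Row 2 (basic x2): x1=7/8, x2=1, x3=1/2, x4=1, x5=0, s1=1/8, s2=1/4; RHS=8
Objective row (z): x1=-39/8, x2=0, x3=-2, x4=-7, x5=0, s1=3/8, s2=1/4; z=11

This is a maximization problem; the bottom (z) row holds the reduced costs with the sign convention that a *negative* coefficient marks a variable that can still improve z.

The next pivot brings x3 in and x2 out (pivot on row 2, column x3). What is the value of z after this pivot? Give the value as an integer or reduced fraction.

43

Minimum ratio for x3: 8/(1/2) = 16.
z changes by −(z-row coeff of x3)·ratio = −(-2)·16 = 32.
New z = 11 + 32 = 43.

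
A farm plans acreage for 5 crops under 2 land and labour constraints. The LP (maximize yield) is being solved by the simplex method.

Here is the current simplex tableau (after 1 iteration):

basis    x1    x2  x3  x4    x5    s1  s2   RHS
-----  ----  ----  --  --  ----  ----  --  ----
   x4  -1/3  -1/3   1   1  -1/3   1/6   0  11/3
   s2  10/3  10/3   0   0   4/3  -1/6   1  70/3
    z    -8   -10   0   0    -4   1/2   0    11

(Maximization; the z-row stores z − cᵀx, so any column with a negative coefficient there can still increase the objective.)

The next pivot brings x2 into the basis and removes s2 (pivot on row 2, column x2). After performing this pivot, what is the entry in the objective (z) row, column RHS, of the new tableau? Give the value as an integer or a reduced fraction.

81

Pivot element is row 2, column x2: 10/3.
Normalize row 2: new (row 2, RHS) = (70/3)/(10/3) = 7.
z-row ← z-row − (-10)·(new row 2): 11 − (-10)·7 = 81.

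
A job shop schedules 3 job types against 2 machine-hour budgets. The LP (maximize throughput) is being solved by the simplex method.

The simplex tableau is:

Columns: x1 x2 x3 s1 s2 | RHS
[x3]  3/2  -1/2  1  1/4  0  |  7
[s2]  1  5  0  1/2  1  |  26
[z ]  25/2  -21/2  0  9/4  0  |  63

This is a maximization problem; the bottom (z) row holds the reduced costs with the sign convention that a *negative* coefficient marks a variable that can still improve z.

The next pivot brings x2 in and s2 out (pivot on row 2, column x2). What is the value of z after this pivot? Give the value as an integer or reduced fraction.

Minimum ratio for x2: 26/5 = 26/5.
z changes by −(z-row coeff of x2)·ratio = −(-21/2)·(26/5) = 273/5.
New z = 63 + (273/5) = 588/5.

588/5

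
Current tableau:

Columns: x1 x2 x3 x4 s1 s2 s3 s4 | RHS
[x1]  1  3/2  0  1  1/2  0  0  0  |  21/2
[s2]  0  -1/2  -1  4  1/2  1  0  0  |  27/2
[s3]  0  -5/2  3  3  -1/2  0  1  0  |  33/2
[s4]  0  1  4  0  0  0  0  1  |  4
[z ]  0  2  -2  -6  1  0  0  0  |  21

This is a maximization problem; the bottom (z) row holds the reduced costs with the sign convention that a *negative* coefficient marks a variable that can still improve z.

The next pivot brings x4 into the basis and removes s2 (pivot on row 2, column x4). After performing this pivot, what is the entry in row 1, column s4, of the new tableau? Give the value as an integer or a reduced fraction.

Pivot element is row 2, column x4: 4.
Normalize row 2: new (row 2, s4) = 0/4 = 0.
row 1 ← row 1 − 1·(new row 2): 0 − 1·0 = 0.

0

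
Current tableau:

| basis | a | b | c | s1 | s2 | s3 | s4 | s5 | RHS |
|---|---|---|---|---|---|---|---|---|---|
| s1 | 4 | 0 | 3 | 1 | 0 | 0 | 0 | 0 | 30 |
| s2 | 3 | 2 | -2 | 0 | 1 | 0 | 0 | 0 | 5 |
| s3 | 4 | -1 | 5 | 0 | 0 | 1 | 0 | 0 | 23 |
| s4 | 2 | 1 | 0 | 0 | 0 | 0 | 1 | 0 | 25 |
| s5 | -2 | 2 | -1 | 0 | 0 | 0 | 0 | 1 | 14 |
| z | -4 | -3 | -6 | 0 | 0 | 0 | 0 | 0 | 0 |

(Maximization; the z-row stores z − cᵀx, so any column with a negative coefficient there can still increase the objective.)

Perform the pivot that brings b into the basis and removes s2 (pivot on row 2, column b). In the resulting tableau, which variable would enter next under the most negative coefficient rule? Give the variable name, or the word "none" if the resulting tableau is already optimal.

Pivot element 2. New z-row = old z-row − (-3)·(row 2/2).
Updated z-row coefficients: a: 1/2, b: 0, c: -9, s1: 0, s2: 3/2, s3: 0, s4: 0, s5: 0.
The most negative is -9 in column c, so c would enter next.

c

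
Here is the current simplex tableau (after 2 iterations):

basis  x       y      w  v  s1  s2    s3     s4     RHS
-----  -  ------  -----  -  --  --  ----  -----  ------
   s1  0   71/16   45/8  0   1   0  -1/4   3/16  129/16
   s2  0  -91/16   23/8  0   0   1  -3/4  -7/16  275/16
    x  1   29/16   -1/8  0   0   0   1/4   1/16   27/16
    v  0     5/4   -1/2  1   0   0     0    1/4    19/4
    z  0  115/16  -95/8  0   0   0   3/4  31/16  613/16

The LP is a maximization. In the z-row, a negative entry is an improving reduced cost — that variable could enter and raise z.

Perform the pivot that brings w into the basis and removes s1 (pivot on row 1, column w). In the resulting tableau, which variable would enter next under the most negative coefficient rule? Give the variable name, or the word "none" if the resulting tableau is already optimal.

none

Pivot element 45/8. New z-row = old z-row − (-95/8)·(row 1/(45/8)).
Updated z-row coefficients: x: 0, y: 149/9, w: 0, v: 0, s1: 19/9, s2: 0, s3: 2/9, s4: 7/3.
No coefficient is strictly negative; the tableau after this pivot is optimal.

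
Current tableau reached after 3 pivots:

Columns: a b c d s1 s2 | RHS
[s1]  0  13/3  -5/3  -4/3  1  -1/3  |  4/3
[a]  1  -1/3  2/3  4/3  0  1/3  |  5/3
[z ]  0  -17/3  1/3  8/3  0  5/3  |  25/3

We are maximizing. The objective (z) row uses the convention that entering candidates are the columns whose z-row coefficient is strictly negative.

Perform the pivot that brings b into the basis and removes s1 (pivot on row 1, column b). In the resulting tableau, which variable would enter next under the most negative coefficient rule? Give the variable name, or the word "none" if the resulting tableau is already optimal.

c

Pivot element 13/3. New z-row = old z-row − (-17/3)·(row 1/(13/3)).
Updated z-row coefficients: a: 0, b: 0, c: -24/13, d: 12/13, s1: 17/13, s2: 16/13.
The most negative is -24/13 in column c, so c would enter next.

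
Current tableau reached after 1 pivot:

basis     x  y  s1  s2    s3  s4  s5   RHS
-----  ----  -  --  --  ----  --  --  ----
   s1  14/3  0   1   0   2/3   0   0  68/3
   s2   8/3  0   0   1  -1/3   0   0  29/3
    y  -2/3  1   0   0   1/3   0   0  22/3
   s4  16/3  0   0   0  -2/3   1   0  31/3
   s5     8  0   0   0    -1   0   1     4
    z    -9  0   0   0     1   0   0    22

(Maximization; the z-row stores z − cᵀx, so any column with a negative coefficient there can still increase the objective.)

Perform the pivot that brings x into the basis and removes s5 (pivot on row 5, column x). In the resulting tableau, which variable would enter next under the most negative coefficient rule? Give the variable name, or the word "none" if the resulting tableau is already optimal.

Pivot element 8. New z-row = old z-row − (-9)·(row 5/8).
Updated z-row coefficients: x: 0, y: 0, s1: 0, s2: 0, s3: -1/8, s4: 0, s5: 9/8.
The most negative is -1/8 in column s3, so s3 would enter next.

s3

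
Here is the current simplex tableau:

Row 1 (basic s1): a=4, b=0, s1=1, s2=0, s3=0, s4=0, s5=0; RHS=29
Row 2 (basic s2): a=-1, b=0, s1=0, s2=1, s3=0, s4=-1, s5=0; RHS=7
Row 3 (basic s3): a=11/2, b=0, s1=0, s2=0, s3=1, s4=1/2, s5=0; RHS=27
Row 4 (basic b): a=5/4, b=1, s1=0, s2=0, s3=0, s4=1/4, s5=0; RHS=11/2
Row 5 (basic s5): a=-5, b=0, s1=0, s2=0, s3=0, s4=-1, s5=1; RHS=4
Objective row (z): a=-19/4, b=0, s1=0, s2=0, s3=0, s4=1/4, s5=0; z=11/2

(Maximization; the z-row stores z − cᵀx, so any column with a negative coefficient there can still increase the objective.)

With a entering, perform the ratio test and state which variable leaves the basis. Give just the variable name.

b

Ratios: row 1 (s1): 29/4 = 29/4; row 2 (s2): entry -1 ≤ 0, skip; row 3 (s3): 27/(11/2) = 54/11; row 4 (b): (11/2)/(5/4) = 22/5; row 5 (s5): entry -5 ≤ 0, skip.
Minimum ratio 22/5 is in the b row, so b leaves.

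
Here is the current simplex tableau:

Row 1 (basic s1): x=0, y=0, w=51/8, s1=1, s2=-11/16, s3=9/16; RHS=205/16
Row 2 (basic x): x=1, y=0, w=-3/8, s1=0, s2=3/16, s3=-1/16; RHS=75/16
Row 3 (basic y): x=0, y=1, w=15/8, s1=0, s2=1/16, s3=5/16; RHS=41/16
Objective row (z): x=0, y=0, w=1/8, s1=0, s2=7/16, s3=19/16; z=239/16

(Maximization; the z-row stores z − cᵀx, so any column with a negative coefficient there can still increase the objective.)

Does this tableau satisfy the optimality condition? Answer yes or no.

No objective-row coefficient is strictly negative, so no entering variable exists; the tableau is optimal.

yes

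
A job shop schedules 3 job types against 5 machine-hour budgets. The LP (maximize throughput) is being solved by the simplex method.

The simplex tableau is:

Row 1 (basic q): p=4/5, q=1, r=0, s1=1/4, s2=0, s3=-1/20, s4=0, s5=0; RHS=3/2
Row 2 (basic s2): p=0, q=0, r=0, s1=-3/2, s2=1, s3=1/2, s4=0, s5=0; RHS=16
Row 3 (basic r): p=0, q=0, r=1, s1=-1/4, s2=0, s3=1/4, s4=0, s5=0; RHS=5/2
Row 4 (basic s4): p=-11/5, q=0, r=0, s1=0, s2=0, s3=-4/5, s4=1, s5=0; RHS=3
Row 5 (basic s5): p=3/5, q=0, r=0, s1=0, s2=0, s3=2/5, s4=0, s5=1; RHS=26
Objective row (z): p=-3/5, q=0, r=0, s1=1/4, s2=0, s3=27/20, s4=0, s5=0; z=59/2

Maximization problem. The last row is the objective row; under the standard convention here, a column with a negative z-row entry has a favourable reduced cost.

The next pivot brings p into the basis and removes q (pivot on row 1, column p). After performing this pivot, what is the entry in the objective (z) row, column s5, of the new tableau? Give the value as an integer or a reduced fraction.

Pivot element is row 1, column p: 4/5.
Normalize row 1: new (row 1, s5) = 0/(4/5) = 0.
z-row ← z-row − (-3/5)·(new row 1): 0 − (-3/5)·0 = 0.

0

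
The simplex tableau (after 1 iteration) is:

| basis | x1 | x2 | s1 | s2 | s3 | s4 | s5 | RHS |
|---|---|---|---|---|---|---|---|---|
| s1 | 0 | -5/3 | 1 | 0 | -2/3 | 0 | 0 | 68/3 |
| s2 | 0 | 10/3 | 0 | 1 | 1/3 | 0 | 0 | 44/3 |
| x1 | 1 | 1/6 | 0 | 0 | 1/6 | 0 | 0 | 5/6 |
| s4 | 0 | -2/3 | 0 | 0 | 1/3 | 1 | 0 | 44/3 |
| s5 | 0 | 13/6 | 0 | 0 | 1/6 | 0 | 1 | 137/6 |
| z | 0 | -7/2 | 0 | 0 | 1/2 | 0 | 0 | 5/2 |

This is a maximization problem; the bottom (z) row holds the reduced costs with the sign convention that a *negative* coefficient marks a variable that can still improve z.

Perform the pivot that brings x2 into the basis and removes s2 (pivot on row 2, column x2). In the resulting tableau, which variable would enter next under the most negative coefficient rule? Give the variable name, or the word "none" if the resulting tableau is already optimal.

none

Pivot element 10/3. New z-row = old z-row − (-7/2)·(row 2/(10/3)).
Updated z-row coefficients: x1: 0, x2: 0, s1: 0, s2: 21/20, s3: 17/20, s4: 0, s5: 0.
No coefficient is strictly negative; the tableau after this pivot is optimal.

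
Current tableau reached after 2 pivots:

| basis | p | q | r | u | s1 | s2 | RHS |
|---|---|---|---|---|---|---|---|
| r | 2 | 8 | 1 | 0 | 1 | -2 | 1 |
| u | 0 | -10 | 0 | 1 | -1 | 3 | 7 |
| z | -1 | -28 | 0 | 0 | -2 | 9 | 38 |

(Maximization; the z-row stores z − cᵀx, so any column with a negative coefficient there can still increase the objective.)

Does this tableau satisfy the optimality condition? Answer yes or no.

no

Column p has objective-row coefficient -1, which is negative; an improving pivot exists, so not yet optimal.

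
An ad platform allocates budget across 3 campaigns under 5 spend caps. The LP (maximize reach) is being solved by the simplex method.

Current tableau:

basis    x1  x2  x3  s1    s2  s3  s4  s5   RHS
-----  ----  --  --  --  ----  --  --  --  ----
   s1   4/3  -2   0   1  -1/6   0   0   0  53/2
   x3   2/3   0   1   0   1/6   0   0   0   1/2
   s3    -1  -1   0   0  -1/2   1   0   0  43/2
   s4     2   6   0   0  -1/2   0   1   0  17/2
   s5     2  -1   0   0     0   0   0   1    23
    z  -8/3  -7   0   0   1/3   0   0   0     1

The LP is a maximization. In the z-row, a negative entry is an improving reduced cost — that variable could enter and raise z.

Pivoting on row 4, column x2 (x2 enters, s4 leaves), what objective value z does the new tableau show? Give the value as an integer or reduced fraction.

131/12

Minimum ratio for x2: (17/2)/6 = 17/12.
z changes by −(z-row coeff of x2)·ratio = −(-7)·(17/12) = 119/12.
New z = 1 + (119/12) = 131/12.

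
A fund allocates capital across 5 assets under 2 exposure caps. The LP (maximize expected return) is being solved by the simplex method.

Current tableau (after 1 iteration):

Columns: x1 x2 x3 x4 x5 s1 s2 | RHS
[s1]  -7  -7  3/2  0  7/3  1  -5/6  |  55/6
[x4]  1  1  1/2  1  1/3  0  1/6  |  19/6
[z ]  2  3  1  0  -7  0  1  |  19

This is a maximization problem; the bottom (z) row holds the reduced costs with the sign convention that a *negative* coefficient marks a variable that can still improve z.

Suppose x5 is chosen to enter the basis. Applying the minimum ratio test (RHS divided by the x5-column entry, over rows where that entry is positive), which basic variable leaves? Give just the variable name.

Ratios: row 1 (s1): (55/6)/(7/3) = 55/14; row 2 (x4): (19/6)/(1/3) = 19/2.
Minimum ratio 55/14 is in the s1 row, so s1 leaves.

s1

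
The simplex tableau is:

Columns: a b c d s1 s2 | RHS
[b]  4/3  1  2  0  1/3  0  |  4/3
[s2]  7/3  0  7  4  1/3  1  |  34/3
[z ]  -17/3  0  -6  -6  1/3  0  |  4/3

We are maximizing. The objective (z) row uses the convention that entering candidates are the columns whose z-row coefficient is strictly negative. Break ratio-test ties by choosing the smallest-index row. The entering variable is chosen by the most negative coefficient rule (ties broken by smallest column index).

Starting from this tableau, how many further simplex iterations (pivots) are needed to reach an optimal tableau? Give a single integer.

pivot: c in, b out → z = 16/3
pivot: d in, s2 out → z = 46/3
pivot: a in, c out → z = 41/2
No improving column remains; optimal.

3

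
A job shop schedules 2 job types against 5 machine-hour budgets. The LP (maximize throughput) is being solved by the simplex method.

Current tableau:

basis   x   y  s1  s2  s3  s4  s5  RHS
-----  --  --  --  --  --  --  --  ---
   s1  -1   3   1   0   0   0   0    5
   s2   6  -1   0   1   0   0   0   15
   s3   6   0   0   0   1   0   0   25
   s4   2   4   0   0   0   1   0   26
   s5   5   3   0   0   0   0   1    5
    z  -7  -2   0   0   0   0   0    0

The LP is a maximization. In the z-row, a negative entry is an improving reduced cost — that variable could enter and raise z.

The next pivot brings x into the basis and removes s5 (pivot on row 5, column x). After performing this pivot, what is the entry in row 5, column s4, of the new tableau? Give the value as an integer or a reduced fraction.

Pivot element is row 5, column x: 5.
Normalize row 5: new (row 5, s4) = 0/5 = 0.
Row 5 is the pivot row, so the entry is 0.

0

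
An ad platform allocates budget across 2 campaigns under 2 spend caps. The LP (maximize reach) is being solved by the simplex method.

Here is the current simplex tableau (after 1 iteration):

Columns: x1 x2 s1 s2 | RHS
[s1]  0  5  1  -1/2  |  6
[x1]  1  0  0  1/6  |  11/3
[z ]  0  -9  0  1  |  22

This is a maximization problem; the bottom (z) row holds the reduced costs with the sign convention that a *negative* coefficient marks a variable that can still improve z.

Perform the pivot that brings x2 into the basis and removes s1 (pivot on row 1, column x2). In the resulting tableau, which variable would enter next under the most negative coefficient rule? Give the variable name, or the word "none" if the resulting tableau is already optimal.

none

Pivot element 5. New z-row = old z-row − (-9)·(row 1/5).
Updated z-row coefficients: x1: 0, x2: 0, s1: 9/5, s2: 1/10.
No coefficient is strictly negative; the tableau after this pivot is optimal.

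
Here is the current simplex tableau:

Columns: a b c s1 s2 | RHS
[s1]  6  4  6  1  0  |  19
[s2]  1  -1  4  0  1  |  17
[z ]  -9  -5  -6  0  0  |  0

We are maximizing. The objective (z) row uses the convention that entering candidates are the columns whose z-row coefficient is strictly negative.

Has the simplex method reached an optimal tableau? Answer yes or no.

Column a has objective-row coefficient -9, which is negative; an improving pivot exists, so not yet optimal.

no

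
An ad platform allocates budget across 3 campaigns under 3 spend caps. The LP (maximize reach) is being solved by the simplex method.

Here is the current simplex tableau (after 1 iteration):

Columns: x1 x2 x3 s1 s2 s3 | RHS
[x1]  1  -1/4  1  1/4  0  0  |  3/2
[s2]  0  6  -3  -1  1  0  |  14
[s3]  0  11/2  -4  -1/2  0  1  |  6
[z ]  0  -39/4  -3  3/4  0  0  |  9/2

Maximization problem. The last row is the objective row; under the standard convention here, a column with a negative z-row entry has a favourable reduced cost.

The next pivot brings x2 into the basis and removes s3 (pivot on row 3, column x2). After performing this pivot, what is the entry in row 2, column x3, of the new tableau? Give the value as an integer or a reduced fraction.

Pivot element is row 3, column x2: 11/2.
Normalize row 3: new (row 3, x3) = (-4)/(11/2) = -8/11.
row 2 ← row 2 − 6·(new row 3): -3 − 6·(-8/11) = 15/11.

15/11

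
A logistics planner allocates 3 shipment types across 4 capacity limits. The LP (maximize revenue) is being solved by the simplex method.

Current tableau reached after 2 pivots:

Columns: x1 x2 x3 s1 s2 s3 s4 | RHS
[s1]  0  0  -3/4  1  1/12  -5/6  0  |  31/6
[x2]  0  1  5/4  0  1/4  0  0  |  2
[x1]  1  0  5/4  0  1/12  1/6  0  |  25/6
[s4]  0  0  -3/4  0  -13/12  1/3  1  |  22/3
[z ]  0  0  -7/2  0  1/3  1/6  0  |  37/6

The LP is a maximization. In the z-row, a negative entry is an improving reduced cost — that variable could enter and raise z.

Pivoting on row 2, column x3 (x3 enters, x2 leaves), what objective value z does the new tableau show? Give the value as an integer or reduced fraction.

Minimum ratio for x3: 2/(5/4) = 8/5.
z changes by −(z-row coeff of x3)·ratio = −(-7/2)·(8/5) = 28/5.
New z = 37/6 + (28/5) = 353/30.

353/30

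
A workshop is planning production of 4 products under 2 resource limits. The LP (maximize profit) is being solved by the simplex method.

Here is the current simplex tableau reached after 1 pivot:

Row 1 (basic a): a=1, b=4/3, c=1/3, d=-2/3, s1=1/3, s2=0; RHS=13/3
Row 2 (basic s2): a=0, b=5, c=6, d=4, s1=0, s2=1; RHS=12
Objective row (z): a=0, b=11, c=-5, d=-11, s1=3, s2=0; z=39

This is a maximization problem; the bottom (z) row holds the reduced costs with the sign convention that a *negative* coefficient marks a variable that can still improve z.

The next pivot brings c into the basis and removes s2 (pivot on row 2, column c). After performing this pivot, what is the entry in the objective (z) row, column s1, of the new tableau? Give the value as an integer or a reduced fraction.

Pivot element is row 2, column c: 6.
Normalize row 2: new (row 2, s1) = 0/6 = 0.
z-row ← z-row − (-5)·(new row 2): 3 − (-5)·0 = 3.

3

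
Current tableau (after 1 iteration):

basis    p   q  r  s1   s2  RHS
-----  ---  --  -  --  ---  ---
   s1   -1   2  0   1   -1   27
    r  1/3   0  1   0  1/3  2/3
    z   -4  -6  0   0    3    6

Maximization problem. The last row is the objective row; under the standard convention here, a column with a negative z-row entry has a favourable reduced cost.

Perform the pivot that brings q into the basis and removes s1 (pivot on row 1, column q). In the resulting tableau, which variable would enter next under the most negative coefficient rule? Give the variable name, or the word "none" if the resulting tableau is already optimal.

Pivot element 2. New z-row = old z-row − (-6)·(row 1/2).
Updated z-row coefficients: p: -7, q: 0, r: 0, s1: 3, s2: 0.
The most negative is -7 in column p, so p would enter next.

p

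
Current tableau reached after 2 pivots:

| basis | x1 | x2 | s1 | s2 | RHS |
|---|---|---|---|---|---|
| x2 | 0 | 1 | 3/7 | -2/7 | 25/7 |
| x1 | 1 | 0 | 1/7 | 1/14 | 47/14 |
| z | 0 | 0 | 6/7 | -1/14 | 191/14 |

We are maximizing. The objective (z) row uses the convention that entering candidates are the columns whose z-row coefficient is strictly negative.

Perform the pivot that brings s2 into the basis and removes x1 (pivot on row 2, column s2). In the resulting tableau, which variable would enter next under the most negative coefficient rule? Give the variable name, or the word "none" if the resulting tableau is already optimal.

Pivot element 1/14. New z-row = old z-row − (-1/14)·(row 2/(1/14)).
Updated z-row coefficients: x1: 1, x2: 0, s1: 1, s2: 0.
No coefficient is strictly negative; the tableau after this pivot is optimal.

none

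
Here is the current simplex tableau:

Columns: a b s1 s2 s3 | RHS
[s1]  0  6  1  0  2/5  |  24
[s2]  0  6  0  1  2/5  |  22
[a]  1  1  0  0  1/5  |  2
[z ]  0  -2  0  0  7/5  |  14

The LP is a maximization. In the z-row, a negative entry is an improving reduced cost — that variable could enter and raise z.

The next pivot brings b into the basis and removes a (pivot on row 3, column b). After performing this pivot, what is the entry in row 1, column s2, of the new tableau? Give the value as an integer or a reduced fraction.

0

Pivot element is row 3, column b: 1.
Normalize row 3: new (row 3, s2) = 0/1 = 0.
row 1 ← row 1 − 6·(new row 3): 0 − 6·0 = 0.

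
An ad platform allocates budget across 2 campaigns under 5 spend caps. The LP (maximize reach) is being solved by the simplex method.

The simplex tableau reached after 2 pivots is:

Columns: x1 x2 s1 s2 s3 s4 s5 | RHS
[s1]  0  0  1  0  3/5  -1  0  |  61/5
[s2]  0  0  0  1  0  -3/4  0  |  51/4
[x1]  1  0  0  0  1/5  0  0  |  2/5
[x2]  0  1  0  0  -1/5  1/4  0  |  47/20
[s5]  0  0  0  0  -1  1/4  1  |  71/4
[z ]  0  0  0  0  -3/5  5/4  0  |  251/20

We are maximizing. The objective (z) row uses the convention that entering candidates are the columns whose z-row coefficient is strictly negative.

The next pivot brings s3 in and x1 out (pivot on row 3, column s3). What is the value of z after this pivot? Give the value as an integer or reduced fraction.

55/4

Minimum ratio for s3: (2/5)/(1/5) = 2.
z changes by −(z-row coeff of s3)·ratio = −(-3/5)·2 = 6/5.
New z = 251/20 + (6/5) = 55/4.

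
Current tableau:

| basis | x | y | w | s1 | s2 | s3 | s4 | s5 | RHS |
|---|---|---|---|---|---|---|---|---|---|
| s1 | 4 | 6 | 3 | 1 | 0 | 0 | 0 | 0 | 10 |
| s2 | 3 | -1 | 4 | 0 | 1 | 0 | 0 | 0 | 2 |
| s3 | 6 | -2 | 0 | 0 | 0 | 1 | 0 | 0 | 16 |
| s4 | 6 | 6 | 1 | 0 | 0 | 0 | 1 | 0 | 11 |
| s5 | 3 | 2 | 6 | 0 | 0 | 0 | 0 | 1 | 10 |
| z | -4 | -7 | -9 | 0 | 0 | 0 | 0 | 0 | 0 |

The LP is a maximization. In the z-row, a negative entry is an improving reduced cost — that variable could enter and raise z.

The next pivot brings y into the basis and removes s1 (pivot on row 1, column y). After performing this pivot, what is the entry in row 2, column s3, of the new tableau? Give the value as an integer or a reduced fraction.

0

Pivot element is row 1, column y: 6.
Normalize row 1: new (row 1, s3) = 0/6 = 0.
row 2 ← row 2 − (-1)·(new row 1): 0 − (-1)·0 = 0.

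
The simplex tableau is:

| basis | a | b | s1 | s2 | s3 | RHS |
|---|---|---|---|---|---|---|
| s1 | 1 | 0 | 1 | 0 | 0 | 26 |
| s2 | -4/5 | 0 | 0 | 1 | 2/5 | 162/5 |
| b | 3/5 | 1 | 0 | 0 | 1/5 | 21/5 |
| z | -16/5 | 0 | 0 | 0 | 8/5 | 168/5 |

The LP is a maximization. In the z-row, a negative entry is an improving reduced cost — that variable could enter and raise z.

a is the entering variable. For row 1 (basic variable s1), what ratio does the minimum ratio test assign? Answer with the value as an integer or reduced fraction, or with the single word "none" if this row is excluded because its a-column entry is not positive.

26

Ratio = RHS / (a entry) = 26 / 1 = 26.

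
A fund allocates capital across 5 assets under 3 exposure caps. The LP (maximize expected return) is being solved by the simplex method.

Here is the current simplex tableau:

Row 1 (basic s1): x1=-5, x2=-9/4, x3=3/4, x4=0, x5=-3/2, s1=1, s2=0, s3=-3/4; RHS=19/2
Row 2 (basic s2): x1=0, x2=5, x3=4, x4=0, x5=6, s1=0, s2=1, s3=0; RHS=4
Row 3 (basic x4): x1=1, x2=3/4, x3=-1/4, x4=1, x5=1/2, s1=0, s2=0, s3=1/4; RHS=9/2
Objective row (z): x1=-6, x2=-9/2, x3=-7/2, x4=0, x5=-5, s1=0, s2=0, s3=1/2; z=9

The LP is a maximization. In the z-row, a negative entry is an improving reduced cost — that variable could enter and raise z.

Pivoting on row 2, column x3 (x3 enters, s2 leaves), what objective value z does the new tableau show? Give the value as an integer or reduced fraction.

25/2

Minimum ratio for x3: 4/4 = 1.
z changes by −(z-row coeff of x3)·ratio = −(-7/2)·1 = 7/2.
New z = 9 + (7/2) = 25/2.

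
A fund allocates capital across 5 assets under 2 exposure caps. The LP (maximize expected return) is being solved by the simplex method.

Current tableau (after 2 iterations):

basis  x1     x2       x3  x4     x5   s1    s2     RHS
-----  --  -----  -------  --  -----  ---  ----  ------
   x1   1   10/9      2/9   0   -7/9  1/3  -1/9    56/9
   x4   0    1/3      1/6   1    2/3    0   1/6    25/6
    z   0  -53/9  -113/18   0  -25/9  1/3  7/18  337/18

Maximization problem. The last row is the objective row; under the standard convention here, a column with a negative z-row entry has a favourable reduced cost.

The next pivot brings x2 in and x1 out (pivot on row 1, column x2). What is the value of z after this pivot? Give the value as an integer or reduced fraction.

Minimum ratio for x2: (56/9)/(10/9) = 28/5.
z changes by −(z-row coeff of x2)·ratio = −(-53/9)·(28/5) = 1484/45.
New z = 337/18 + (1484/45) = 517/10.

517/10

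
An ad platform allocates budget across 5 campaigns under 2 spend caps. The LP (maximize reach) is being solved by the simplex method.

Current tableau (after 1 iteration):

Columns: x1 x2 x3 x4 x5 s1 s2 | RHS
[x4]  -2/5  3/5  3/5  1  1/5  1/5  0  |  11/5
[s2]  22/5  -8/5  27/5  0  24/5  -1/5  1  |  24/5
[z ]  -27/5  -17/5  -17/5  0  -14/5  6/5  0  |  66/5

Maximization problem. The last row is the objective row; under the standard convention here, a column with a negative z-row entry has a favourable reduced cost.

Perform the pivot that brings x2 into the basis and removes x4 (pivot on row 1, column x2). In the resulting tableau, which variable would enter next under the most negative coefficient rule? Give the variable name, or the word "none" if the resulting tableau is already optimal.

x1

Pivot element 3/5. New z-row = old z-row − (-17/5)·(row 1/(3/5)).
Updated z-row coefficients: x1: -23/3, x2: 0, x3: 0, x4: 17/3, x5: -5/3, s1: 7/3, s2: 0.
The most negative is -23/3 in column x1, so x1 would enter next.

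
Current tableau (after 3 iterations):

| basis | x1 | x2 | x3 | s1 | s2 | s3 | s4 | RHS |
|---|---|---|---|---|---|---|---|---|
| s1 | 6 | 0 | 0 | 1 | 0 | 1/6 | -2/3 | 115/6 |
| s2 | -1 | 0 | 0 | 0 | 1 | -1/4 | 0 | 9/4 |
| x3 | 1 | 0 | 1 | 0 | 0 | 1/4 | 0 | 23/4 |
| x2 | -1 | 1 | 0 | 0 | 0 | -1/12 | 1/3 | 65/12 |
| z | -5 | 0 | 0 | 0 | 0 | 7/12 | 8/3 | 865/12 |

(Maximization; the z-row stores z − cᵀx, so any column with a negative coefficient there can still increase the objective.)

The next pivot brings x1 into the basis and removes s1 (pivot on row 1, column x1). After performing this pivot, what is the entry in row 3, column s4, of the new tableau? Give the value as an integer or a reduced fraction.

Pivot element is row 1, column x1: 6.
Normalize row 1: new (row 1, s4) = (-2/3)/6 = -1/9.
row 3 ← row 3 − 1·(new row 1): 0 − 1·(-1/9) = 1/9.

1/9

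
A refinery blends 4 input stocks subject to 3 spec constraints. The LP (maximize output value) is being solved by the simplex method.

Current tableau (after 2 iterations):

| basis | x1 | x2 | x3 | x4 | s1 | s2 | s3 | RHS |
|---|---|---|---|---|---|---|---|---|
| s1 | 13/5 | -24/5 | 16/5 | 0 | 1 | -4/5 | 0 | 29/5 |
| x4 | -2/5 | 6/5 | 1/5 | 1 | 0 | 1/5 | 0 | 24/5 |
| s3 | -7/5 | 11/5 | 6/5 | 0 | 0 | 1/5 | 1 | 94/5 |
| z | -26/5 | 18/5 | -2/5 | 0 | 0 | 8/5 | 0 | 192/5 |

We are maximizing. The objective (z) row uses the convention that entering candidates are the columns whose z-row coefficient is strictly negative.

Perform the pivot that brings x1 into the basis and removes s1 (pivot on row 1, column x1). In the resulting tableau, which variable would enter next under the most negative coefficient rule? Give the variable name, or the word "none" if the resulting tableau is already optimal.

Pivot element 13/5. New z-row = old z-row − (-26/5)·(row 1/(13/5)).
Updated z-row coefficients: x1: 0, x2: -6, x3: 6, x4: 0, s1: 2, s2: 0, s3: 0.
The most negative is -6 in column x2, so x2 would enter next.

x2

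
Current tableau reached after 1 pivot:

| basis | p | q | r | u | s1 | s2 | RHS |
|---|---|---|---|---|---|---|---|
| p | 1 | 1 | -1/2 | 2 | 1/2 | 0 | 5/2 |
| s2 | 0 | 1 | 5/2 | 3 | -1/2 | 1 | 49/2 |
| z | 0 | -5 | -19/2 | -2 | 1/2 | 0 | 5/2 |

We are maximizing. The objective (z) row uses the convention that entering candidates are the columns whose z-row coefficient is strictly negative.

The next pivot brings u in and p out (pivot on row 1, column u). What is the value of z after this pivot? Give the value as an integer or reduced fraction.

5

Minimum ratio for u: (5/2)/2 = 5/4.
z changes by −(z-row coeff of u)·ratio = −(-2)·(5/4) = 5/2.
New z = 5/2 + (5/2) = 5.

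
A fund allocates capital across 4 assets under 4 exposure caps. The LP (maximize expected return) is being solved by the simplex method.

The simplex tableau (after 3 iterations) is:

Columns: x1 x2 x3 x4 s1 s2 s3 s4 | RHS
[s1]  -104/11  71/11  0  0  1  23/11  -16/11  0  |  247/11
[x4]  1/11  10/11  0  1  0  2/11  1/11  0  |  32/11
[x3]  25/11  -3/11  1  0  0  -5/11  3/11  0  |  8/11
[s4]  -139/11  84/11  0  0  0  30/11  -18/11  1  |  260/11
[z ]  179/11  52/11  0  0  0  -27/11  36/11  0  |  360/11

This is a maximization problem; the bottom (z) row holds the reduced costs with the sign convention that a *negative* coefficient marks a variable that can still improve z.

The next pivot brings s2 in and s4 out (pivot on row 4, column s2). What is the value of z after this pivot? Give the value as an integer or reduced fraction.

Minimum ratio for s2: (260/11)/(30/11) = 26/3.
z changes by −(z-row coeff of s2)·ratio = −(-27/11)·(26/3) = 234/11.
New z = 360/11 + (234/11) = 54.

54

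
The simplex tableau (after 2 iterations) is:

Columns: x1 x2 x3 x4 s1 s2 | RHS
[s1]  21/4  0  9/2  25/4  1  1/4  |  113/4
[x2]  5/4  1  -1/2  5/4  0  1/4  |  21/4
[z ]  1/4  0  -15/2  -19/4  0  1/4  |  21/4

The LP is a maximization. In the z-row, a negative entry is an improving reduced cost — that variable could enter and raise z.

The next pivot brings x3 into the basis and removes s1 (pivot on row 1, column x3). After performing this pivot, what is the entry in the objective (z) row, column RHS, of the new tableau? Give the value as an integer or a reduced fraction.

157/3

Pivot element is row 1, column x3: 9/2.
Normalize row 1: new (row 1, RHS) = (113/4)/(9/2) = 113/18.
z-row ← z-row − (-15/2)·(new row 1): 21/4 − (-15/2)·(113/18) = 157/3.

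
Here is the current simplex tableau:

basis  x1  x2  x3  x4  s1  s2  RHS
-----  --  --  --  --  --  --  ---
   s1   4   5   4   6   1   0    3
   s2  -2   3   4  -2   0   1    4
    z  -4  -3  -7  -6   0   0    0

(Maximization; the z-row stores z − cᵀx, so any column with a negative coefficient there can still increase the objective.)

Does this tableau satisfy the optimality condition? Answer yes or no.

Column x1 has objective-row coefficient -4, which is negative; an improving pivot exists, so not yet optimal.

no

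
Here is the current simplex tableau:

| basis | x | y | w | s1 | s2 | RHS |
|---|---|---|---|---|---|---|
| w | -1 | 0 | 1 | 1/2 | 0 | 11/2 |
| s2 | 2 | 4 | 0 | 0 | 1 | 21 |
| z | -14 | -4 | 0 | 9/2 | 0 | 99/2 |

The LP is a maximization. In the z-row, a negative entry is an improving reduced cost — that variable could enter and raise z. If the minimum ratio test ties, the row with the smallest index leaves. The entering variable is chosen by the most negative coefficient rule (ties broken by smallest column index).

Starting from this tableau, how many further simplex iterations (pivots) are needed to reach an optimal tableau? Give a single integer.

1

pivot: x in, s2 out → z = 393/2
No improving column remains; optimal.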